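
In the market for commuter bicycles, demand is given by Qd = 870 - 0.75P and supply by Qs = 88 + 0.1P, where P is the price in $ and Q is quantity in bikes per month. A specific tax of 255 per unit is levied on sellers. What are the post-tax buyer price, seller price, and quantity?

The tax drives a wedge P_b - P_s = 255. Substituting P_s = P_b - 255 into supply: Qs = 62.5 + 0.1P_b.
Market clearing requires 870 - 0.75P_b = 62.5 + 0.1P_b; hence 807.5 = 0.85P_b and P_b = 950.
So P_s = 695 and the quantity traded is Q = 870 - 0.75(950) = 157.5.

P_b = 950, P_s = 695, Q = 157.5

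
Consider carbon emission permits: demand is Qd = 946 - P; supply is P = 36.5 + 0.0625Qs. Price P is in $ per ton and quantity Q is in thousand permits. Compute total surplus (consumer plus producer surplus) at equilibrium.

Inverting to quantity form: Qs = -584 + 16P.
At equilibrium Qd = Qs, so 946 - P = -584 + 16P; collecting terms, 1530 = 17P and P* = 90.
Then Q* = 946 - 90 = 856.
Demand choke price = 946; supply choke price = 36.5. CS = ½(946 - 90)(856) = 366368; PS = ½(90 - 36.5)(856) = 22898. Total surplus = 389266.

Total surplus = 389266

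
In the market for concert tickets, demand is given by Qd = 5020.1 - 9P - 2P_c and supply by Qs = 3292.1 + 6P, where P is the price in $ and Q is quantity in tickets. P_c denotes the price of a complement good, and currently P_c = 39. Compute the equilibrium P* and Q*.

P* = 110, Q* = 3952.1

With P_c = 39, demand is Qd = 4942.1 - 9P.
The market clears where 4942.1 - 9P = 3292.1 + 6P. Rearranging, 15P = 1650, hence P* = 110.
Then Q* = 4942.1 - 9(110) = 3952.1.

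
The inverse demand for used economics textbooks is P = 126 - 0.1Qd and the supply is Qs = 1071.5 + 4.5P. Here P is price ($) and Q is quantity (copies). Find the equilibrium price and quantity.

Inverting to quantity form: Qd = 1260 - 10P.
The market clears where 1260 - 10P = 1071.5 + 4.5P. Rearranging, 14.5P = 188.5, hence P* = 13.
Then Q* = 1260 - 10(13) = 1130.

P* = 13, Q* = 1130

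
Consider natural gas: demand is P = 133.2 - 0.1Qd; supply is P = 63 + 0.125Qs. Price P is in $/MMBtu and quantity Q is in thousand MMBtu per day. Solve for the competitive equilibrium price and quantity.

In direct form, Qd = 1332 - 10P and Qs = -504 + 8P.
Equating demand and supply, 1332 - 10P = -504 + 8P gives 18P = 1836, so P* = 102.
Substitute back: Q* = 1332 - 10(102) = 312.

P* = 102, Q* = 312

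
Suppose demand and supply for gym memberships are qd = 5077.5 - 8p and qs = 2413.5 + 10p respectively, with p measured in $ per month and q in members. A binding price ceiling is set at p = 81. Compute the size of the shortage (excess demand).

At p = 81: qd = 4429.5 and qs = 3223.5.
Shortage = qd - qs = 4429.5 - 3223.5 = 1206.

Shortage = 1206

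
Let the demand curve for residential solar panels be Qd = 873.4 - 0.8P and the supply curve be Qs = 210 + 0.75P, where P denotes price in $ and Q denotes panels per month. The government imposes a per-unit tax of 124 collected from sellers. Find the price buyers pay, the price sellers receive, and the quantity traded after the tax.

P_b = 488, P_s = 364, Q = 483

With a tax of 124 on sellers, they supply based on the net price P_s = P_b - 124, so Qs = 117 + 0.75P_b.
Equate demand and the shifted supply: 873.4 - 0.8P_b = 117 + 0.75P_b, giving 1.55P_b = 756.4, so P_b = 488.
Then P_s = 488 - 124 = 364 and Q = 873.4 - 0.8(488) = 483.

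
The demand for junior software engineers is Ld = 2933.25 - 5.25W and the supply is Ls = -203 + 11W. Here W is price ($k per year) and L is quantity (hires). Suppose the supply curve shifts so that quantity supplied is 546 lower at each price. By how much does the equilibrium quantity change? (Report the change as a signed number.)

The market clears where 2933.25 - 5.25W = -203 + 11W. Rearranging, 16.25W = 3136.25, hence W* = 193.
Substitute back: L* = 2933.25 - 5.25(193) = 1920.
After the shift, supply is Ls = -749 + 11W.
The new intersection has 3682.25 = 16.25W, i.e. W = 226.6, L = 1743.6.
ΔL = 1743.6 - 1920 = -176.4.

ΔL = -176.4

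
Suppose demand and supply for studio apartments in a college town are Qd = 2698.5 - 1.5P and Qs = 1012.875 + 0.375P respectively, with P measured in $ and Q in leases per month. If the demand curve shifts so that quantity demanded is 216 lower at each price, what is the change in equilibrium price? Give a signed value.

ΔP = -115.2

Set Qd = Qs: 2698.5 - 1.5P = 1012.875 + 0.375P, so 1685.625 = 1.875P and P* = 899.
From the demand curve, Q* = 2698.5 - 1.5(899) = 1350.
After the shift, demand is Qd = 2482.5 - 1.5P.
New equilibrium: 1469.625 = 1.875P, so P = 783.8 and Q = 1306.8.
ΔP = 783.8 - 899 = -115.2.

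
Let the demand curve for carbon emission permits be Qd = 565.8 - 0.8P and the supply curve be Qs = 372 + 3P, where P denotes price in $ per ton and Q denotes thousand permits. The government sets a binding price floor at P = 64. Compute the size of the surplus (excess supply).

At P = 64: Qd = 514.6 and Qs = 564.
Surplus = Qs - Qd = 564 - 514.6 = 49.4.

Surplus = 49.4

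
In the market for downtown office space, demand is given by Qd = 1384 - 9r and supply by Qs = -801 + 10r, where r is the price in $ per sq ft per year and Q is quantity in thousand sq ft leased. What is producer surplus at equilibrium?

Producer surplus = 6090.05

At equilibrium Qd = Qs, so 1384 - 9r = -801 + 10r; collecting terms, 2185 = 19r and r* = 115.
Then Q* = 1384 - 9(115) = 349.
Supply choke price (Qs = 0): r = 80.1. Producer surplus = ½ × (115 - 80.1) × 349 = 6090.05.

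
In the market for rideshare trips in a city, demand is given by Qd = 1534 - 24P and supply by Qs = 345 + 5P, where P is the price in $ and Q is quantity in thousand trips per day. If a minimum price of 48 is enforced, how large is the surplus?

At P = 48: Qd = 382 and Qs = 585.
Surplus = Qs - Qd = 585 - 382 = 203.

Surplus = 203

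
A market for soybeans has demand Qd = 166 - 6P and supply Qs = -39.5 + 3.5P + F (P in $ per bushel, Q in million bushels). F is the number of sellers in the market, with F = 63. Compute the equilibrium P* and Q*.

P* = 15, Q* = 76

With F = 63, supply is Qs = 23.5 + 3.5P.
At equilibrium Qd = Qs, so 166 - 6P = 23.5 + 3.5P; collecting terms, 142.5 = 9.5P and P* = 15.
Then Q* = 166 - 6(15) = 76.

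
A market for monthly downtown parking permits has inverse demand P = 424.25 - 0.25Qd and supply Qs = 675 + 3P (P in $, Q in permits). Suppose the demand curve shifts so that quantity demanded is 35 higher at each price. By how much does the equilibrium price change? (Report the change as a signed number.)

ΔP = 5

Inverting to quantity form: Qd = 1697 - 4P.
Equating demand and supply, 1697 - 4P = 675 + 3P gives 7P = 1022, so P* = 146.
From the demand curve, Q* = 1697 - 4(146) = 1113.
After the shift, demand is Qd = 1732 - 4P.
New equilibrium: 1057 = 7P, so P = 151 and Q = 1128.
ΔP = 151 - 146 = 5.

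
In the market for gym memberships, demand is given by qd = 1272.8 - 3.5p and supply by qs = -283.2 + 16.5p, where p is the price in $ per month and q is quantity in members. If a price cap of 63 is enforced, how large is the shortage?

With p fixed at 63, quantity demanded is 1052.3 and quantity supplied is 756.3.
Shortage = qd - qs = 1052.3 - 756.3 = 296.

Shortage = 296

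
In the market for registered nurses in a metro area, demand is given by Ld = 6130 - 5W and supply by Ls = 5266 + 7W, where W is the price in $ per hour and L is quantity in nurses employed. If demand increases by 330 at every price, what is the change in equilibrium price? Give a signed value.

ΔW = 27.5

Equating demand and supply, 6130 - 5W = 5266 + 7W gives 12W = 864, so W* = 72.
Plugging W* into demand: L* = 6130 - 5(72) = 5770.
After the shift, demand is Ld = 6460 - 5W.
The new intersection has 1194 = 12W, i.e. W = 99.5, L = 5962.5.
ΔW = 99.5 - 72 = 27.5.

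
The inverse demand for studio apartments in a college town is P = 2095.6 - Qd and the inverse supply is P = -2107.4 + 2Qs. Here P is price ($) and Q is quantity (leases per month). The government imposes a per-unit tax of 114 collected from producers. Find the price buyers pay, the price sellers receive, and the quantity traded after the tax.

P_b = 732.6, P_s = 618.6, Q = 1363

Inverting to quantity form: Qd = 2095.6 - P and Qs = 1053.7 + 0.5P.
Producers keep P_s = P_b - 114 per unit, so supply in terms of the buyer price is Qs = 996.7 + 0.5P_b.
Market clearing requires 2095.6 - P_b = 996.7 + 0.5P_b; hence 1098.9 = 1.5P_b and P_b = 732.6.
Then P_s = 732.6 - 114 = 618.6 and Q = 2095.6 - 732.6 = 1363.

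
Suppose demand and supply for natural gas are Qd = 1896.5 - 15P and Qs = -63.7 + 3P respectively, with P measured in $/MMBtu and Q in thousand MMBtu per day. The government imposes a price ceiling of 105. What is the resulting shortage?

Shortage = 70.2

Evaluating both curves at the ceiling price 105 gives Qd = 321.5, Qs = 251.3.
Shortage = Qd - Qs = 321.5 - 251.3 = 70.2.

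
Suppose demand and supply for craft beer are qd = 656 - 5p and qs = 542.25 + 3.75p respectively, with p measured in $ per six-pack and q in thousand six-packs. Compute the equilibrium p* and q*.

At equilibrium qd = qs, so 656 - 5p = 542.25 + 3.75p; collecting terms, 113.75 = 8.75p and p* = 13.
Plugging p* into demand: q* = 656 - 5(13) = 591.

p* = 13, q* = 591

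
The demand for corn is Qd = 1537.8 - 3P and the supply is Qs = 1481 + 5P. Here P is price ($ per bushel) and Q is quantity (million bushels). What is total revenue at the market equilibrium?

Set Qd = Qs: 1537.8 - 3P = 1481 + 5P, so 56.8 = 8P and P* = 7.1.
Substitute back: Q* = 1537.8 - 3(7.1) = 1516.5.
Total revenue = P* × Q* = 7.1 × 1516.5 = 10767.15.

Total revenue = 10767.15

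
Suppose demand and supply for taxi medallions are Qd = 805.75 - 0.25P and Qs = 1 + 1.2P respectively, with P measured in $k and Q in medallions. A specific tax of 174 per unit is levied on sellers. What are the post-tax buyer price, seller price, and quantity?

P_b = 699, P_s = 525, Q = 631

The tax drives a wedge P_b - P_s = 174. Substituting P_s = P_b - 174 into supply: Qs = -207.8 + 1.2P_b.
Set Qd = Qs: 805.75 - 0.25P_b = -207.8 + 1.2P_b, so 1013.55 = 1.45P_b and P_b = 699.
Then P_s = 699 - 174 = 525 and Q = 805.75 - 0.25(699) = 631.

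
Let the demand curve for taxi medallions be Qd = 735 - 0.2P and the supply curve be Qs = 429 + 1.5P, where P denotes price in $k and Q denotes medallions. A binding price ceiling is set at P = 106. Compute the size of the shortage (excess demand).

Shortage = 125.8

With P fixed at 106, quantity demanded is 713.8 and quantity supplied is 588.
Shortage = Qd - Qs = 713.8 - 588 = 125.8.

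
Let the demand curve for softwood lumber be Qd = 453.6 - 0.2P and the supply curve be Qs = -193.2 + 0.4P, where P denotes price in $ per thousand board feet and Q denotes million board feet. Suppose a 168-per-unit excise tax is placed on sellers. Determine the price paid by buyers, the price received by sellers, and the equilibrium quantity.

The tax drives a wedge P_b - P_s = 168. Substituting P_s = P_b - 168 into supply: Qs = -260.4 + 0.4P_b.
Market clearing requires 453.6 - 0.2P_b = -260.4 + 0.4P_b; hence 714 = 0.6P_b and P_b = 1190.
So P_s = 1022 and the quantity traded is Q = 453.6 - 0.2(1190) = 215.6.

P_b = 1190, P_s = 1022, Q = 215.6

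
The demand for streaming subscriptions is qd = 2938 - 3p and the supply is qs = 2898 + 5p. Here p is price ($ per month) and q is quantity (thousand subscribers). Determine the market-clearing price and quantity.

Set qd = qs: 2938 - 3p = 2898 + 5p, so 40 = 8p and p* = 5.
From the demand curve, q* = 2938 - 3(5) = 2923.

p* = 5, q* = 2923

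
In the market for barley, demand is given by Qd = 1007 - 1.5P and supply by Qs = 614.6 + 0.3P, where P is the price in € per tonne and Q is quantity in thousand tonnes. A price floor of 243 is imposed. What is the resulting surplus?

Evaluating both curves at the floor price 243 gives Qd = 642.5, Qs = 687.5.
Surplus = Qs - Qd = 687.5 - 642.5 = 45.

Surplus = 45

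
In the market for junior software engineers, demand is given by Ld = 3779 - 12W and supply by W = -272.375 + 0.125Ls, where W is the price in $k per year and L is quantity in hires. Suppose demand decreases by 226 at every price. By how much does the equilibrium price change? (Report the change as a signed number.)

Solving each curve for L: Ls = 2179 + 8W.
The market clears where 3779 - 12W = 2179 + 8W. Rearranging, 20W = 1600, hence W* = 80.
Then L* = 3779 - 12(80) = 2819.
After the shift, demand is Ld = 3553 - 12W.
The new intersection has 1374 = 20W, i.e. W = 68.7, L = 2728.6.
ΔW = 68.7 - 80 = -11.3.

ΔW = -11.3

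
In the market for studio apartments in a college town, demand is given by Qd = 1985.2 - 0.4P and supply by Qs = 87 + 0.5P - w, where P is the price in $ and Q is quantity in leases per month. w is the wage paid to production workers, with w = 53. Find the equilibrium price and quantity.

P* = 2168, Q* = 1118

With w = 53, supply is Qs = 34 + 0.5P.
At equilibrium Qd = Qs, so 1985.2 - 0.4P = 34 + 0.5P; collecting terms, 1951.2 = 0.9P and P* = 2168.
From the demand curve, Q* = 1985.2 - 0.4(2168) = 1118.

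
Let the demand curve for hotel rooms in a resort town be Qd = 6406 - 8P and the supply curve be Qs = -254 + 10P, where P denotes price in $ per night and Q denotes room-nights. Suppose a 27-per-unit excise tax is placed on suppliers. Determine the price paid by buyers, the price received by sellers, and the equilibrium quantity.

With a tax of 27 on suppliers, they supply based on the net price P_s = P_b - 27, so Qs = -524 + 10P_b.
Equate demand and the shifted supply: 6406 - 8P_b = -524 + 10P_b, giving 18P_b = 6930, so P_b = 385.
So P_s = 358 and the quantity traded is Q = 6406 - 8(385) = 3326.

P_b = 385, P_s = 358, Q = 3326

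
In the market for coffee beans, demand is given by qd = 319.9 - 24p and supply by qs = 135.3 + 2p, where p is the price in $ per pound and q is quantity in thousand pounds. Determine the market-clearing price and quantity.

Equating demand and supply, 319.9 - 24p = 135.3 + 2p gives 26p = 184.6, so p* = 7.1.
Plugging p* into demand: q* = 319.9 - 24(7.1) = 149.5.

p* = 7.1, q* = 149.5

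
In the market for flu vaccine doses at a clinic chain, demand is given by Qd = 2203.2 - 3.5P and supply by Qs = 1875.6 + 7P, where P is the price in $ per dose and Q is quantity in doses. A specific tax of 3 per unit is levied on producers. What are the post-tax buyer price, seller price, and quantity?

P_b = 33.2, P_s = 30.2, Q = 2087

The tax drives a wedge P_b - P_s = 3. Substituting P_s = P_b - 3 into supply: Qs = 1854.6 + 7P_b.
Equate demand and the shifted supply: 2203.2 - 3.5P_b = 1854.6 + 7P_b, giving 10.5P_b = 348.6, so P_b = 33.2.
So P_s = 30.2 and the quantity traded is Q = 2203.2 - 3.5(33.2) = 2087.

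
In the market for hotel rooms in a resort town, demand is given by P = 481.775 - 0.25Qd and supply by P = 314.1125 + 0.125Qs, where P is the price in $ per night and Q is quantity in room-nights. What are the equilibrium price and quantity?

In direct form, Qd = 1927.1 - 4P and Qs = -2512.9 + 8P.
Set Qd = Qs: 1927.1 - 4P = -2512.9 + 8P, so 4440 = 12P and P* = 370.
Then Q* = 1927.1 - 4(370) = 447.1.

P* = 370, Q* = 447.1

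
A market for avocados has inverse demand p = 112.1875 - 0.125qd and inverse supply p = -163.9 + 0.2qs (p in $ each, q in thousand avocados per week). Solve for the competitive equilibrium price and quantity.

p* = 6, q* = 849.5

Solving each curve for q: qd = 897.5 - 8p and qs = 819.5 + 5p.
The market clears where 897.5 - 8p = 819.5 + 5p. Rearranging, 13p = 78, hence p* = 6.
From the demand curve, q* = 897.5 - 8(6) = 849.5.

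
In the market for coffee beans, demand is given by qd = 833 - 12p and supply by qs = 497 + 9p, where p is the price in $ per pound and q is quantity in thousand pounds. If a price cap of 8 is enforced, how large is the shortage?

Evaluating both curves at the ceiling price 8 gives qd = 737, qs = 569.
Shortage = qd - qs = 737 - 569 = 168.

Shortage = 168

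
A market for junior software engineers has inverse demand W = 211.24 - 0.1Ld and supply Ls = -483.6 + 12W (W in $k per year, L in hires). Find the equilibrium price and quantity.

W* = 118, L* = 932.4

Solving each curve for L: Ld = 2112.4 - 10W.
At equilibrium Ld = Ls, so 2112.4 - 10W = -483.6 + 12W; collecting terms, 2596 = 22W and W* = 118.
From the demand curve, L* = 2112.4 - 10(118) = 932.4.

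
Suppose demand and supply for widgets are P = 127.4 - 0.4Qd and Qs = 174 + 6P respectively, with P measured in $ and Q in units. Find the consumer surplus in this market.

In direct form, Qd = 318.5 - 2.5P.
Set Qd = Qs: 318.5 - 2.5P = 174 + 6P, so 144.5 = 8.5P and P* = 17.
Plugging P* into demand: Q* = 318.5 - 2.5(17) = 276.
Demand choke price (Qd = 0): P = 318.5/2.5 = 127.4. Consumer surplus = ½ × (127.4 - 17) × 276 = 15235.2.

Consumer surplus = 15235.2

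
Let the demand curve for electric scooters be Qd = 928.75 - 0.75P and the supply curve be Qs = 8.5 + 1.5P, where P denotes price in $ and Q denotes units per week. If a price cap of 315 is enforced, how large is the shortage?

Evaluating both curves at the ceiling price 315 gives Qd = 692.5, Qs = 481.
Shortage = Qd - Qs = 692.5 - 481 = 211.5.

Shortage = 211.5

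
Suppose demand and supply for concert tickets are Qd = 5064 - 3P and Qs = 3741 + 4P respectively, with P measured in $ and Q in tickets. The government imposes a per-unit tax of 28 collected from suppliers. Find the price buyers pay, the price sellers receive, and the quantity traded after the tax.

Suppliers keep P_s = P_b - 28 per unit, so supply in terms of the buyer price is Qs = 3629 + 4P_b.
Set Qd = Qs: 5064 - 3P_b = 3629 + 4P_b, so 1435 = 7P_b and P_b = 205.
Then P_s = 205 - 28 = 177 and Q = 5064 - 3(205) = 4449.

P_b = 205, P_s = 177, Q = 4449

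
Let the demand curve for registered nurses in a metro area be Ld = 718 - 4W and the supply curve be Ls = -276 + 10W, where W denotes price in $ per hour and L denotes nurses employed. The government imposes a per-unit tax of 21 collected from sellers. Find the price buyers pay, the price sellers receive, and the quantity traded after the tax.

W_b = 86, W_s = 65, L = 374

Sellers keep W_s = W_b - 21 per unit, so supply in terms of the buyer price is Ls = -486 + 10W_b.
Set Ld = Ls: 718 - 4W_b = -486 + 10W_b, so 1204 = 14W_b and W_b = 86.
Then W_s = 86 - 21 = 65 and L = 718 - 4(86) = 374.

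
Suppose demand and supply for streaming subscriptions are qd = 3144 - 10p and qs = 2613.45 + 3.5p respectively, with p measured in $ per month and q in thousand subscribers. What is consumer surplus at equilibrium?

The market clears where 3144 - 10p = 2613.45 + 3.5p. Rearranging, 13.5p = 530.55, hence p* = 39.3.
From the demand curve, q* = 3144 - 10(39.3) = 2751.
Demand choke price (qd = 0): p = 3144/10 = 314.4. Consumer surplus = ½ × (314.4 - 39.3) × 2751 = 378400.05.

Consumer surplus = 378400.05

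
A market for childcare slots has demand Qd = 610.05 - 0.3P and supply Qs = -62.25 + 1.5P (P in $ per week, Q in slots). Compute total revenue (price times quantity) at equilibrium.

Total revenue = 186003

Equating demand and supply, 610.05 - 0.3P = -62.25 + 1.5P gives 1.8P = 672.3, so P* = 373.5.
Plugging P* into demand: Q* = 610.05 - 0.3(373.5) = 498.
Total revenue = P* × Q* = 373.5 × 498 = 186003.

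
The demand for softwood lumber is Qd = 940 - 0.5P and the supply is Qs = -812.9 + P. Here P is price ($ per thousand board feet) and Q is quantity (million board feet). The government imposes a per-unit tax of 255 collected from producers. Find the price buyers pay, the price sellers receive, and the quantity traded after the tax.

Producers keep P_s = P_b - 255 per unit, so supply in terms of the buyer price is Qs = -1067.9 + P_b.
Market clearing requires 940 - 0.5P_b = -1067.9 + P_b; hence 2007.9 = 1.5P_b and P_b = 1338.6.
So P_s = 1083.6 and the quantity traded is Q = 940 - 0.5(1338.6) = 270.7.

P_b = 1338.6, P_s = 1083.6, Q = 270.7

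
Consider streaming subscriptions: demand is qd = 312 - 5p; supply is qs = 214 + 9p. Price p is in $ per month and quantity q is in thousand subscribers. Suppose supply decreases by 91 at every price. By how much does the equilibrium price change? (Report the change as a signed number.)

Δp = 6.5

At equilibrium qd = qs, so 312 - 5p = 214 + 9p; collecting terms, 98 = 14p and p* = 7.
Plugging p* into demand: q* = 312 - 5(7) = 277.
After the shift, supply is qs = 123 + 9p.
New equilibrium: 189 = 14p, so p = 13.5 and q = 244.5.
Δp = 13.5 - 7 = 6.5.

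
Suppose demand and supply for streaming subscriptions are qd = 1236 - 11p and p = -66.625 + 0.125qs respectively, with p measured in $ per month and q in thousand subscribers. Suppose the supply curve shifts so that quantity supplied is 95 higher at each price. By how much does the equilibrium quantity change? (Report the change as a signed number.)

Rewriting in direct form: qs = 533 + 8p.
Set qd = qs: 1236 - 11p = 533 + 8p, so 703 = 19p and p* = 37.
Substitute back: q* = 1236 - 11(37) = 829.
After the shift, supply is qs = 628 + 8p.
The new intersection has 608 = 19p, i.e. p = 32, q = 884.
Δq = 884 - 829 = 55.

Δq = 55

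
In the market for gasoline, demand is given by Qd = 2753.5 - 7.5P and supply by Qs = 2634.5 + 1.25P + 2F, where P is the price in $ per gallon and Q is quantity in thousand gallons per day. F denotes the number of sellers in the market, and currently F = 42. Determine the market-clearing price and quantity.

P* = 4, Q* = 2723.5

With F = 42, supply is Qs = 2718.5 + 1.25P.
Set Qd = Qs: 2753.5 - 7.5P = 2718.5 + 1.25P, so 35 = 8.75P and P* = 4.
Then Q* = 2753.5 - 7.5(4) = 2723.5.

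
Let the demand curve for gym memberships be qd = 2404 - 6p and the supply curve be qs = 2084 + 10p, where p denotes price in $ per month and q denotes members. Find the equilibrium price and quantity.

The market clears where 2404 - 6p = 2084 + 10p. Rearranging, 16p = 320, hence p* = 20.
Substitute back: q* = 2404 - 6(20) = 2284.

p* = 20, q* = 2284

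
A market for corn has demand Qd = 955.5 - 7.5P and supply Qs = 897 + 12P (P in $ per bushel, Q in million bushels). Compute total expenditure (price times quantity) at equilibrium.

At equilibrium Qd = Qs, so 955.5 - 7.5P = 897 + 12P; collecting terms, 58.5 = 19.5P and P* = 3.
Then Q* = 955.5 - 7.5(3) = 933.
Total expenditure = P* × Q* = 3 × 933 = 2799.

Total expenditure = 2799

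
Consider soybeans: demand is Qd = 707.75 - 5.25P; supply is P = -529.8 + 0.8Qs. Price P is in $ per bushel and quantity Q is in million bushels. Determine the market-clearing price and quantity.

P* = 7, Q* = 671

Rewriting in direct form: Qs = 662.25 + 1.25P.
The market clears where 707.75 - 5.25P = 662.25 + 1.25P. Rearranging, 6.5P = 45.5, hence P* = 7.
Substitute back: Q* = 707.75 - 5.25(7) = 671.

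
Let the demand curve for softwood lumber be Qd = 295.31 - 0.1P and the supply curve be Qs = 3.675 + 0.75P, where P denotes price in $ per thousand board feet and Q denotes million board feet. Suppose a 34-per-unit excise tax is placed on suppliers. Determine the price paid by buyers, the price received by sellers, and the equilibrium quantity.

P_b = 373.1, P_s = 339.1, Q = 258

The tax drives a wedge P_b - P_s = 34. Substituting P_s = P_b - 34 into supply: Qs = -21.825 + 0.75P_b.
Set Qd = Qs: 295.31 - 0.1P_b = -21.825 + 0.75P_b, so 317.135 = 0.85P_b and P_b = 373.1.
Then P_s = 373.1 - 34 = 339.1 and Q = 295.31 - 0.1(373.1) = 258.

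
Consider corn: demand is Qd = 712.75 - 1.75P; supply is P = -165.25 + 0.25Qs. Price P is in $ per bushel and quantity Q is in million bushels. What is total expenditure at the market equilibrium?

Solving each curve for Q: Qs = 661 + 4P.
The market clears where 712.75 - 1.75P = 661 + 4P. Rearranging, 5.75P = 51.75, hence P* = 9.
Then Q* = 712.75 - 1.75(9) = 697.
Total expenditure = P* × Q* = 9 × 697 = 6273.

Total expenditure = 6273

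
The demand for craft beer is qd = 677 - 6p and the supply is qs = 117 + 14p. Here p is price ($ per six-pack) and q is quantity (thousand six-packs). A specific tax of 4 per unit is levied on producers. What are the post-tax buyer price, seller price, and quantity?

p_b = 30.8, p_s = 26.8, q = 492.2

With a tax of 4 on producers, they supply based on the net price p_s = p_b - 4, so qs = 61 + 14p_b.
Market clearing requires 677 - 6p_b = 61 + 14p_b; hence 616 = 20p_b and p_b = 30.8.
Then p_s = 30.8 - 4 = 26.8 and q = 677 - 6(30.8) = 492.2.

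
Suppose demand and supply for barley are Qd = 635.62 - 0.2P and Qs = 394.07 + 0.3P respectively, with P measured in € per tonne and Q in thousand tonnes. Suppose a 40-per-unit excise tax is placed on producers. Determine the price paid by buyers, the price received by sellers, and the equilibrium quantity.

The tax drives a wedge P_b - P_s = 40. Substituting P_s = P_b - 40 into supply: Qs = 382.07 + 0.3P_b.
Market clearing requires 635.62 - 0.2P_b = 382.07 + 0.3P_b; hence 253.55 = 0.5P_b and P_b = 507.1.
Then P_s = 507.1 - 40 = 467.1 and Q = 635.62 - 0.2(507.1) = 534.2.

P_b = 507.1, P_s = 467.1, Q = 534.2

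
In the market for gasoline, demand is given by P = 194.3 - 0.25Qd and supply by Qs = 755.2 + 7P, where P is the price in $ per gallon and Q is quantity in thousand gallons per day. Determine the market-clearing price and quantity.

P* = 2, Q* = 769.2

Solving each curve for Q: Qd = 777.2 - 4P.
The market clears where 777.2 - 4P = 755.2 + 7P. Rearranging, 11P = 22, hence P* = 2.
Substitute back: Q* = 777.2 - 4(2) = 769.2.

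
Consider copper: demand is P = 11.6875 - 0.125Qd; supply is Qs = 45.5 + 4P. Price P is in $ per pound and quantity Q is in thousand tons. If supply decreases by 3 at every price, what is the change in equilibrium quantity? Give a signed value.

ΔQ = -2

Inverting to quantity form: Qd = 93.5 - 8P.
Equating demand and supply, 93.5 - 8P = 45.5 + 4P gives 12P = 48, so P* = 4.
From the demand curve, Q* = 93.5 - 8(4) = 61.5.
After the shift, supply is Qs = 42.5 + 4P.
The new intersection has 51 = 12P, i.e. P = 4.25, Q = 59.5.
ΔQ = 59.5 - 61.5 = -2.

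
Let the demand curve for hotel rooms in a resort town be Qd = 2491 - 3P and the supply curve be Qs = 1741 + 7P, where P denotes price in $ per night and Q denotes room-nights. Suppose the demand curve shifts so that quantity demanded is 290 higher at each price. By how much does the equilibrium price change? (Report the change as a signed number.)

ΔP = 29

At equilibrium Qd = Qs, so 2491 - 3P = 1741 + 7P; collecting terms, 750 = 10P and P* = 75.
From the demand curve, Q* = 2491 - 3(75) = 2266.
After the shift, demand is Qd = 2781 - 3P.
Re-solving, 10P = 1040 gives P = 104 and Q = 2469.
ΔP = 104 - 75 = 29.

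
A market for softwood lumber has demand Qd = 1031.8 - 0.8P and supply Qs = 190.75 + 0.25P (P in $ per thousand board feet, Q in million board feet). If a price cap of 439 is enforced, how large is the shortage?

Shortage = 380.1

Evaluating both curves at the ceiling price 439 gives Qd = 680.6, Qs = 300.5.
Shortage = Qd - Qs = 680.6 - 300.5 = 380.1.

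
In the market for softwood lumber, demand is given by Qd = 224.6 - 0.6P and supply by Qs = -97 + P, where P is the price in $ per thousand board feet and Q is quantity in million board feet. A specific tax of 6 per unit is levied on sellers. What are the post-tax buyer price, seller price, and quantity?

P_b = 204.75, P_s = 198.75, Q = 101.75

The tax drives a wedge P_b - P_s = 6. Substituting P_s = P_b - 6 into supply: Qs = -103 + P_b.
Set Qd = Qs: 224.6 - 0.6P_b = -103 + P_b, so 327.6 = 1.6P_b and P_b = 204.75.
Then P_s = 204.75 - 6 = 198.75 and Q = 224.6 - 0.6(204.75) = 101.75.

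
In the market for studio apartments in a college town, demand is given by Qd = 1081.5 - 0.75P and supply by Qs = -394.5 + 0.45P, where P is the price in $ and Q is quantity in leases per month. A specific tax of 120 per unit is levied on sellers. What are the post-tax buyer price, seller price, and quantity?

P_b = 1275, P_s = 1155, Q = 125.25

Sellers keep P_s = P_b - 120 per unit, so supply in terms of the buyer price is Qs = -448.5 + 0.45P_b.
Equate demand and the shifted supply: 1081.5 - 0.75P_b = -448.5 + 0.45P_b, giving 1.2P_b = 1530, so P_b = 1275.
So P_s = 1155 and the quantity traded is Q = 1081.5 - 0.75(1275) = 125.25.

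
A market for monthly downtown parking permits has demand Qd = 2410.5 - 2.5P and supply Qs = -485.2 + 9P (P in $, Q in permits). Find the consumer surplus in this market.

At equilibrium Qd = Qs, so 2410.5 - 2.5P = -485.2 + 9P; collecting terms, 2895.7 = 11.5P and P* = 251.8.
Then Q* = 2410.5 - 2.5(251.8) = 1781.
Demand choke price (Qd = 0): P = 2410.5/2.5 = 964.2. Consumer surplus = ½ × (964.2 - 251.8) × 1781 = 634392.2.

Consumer surplus = 634392.2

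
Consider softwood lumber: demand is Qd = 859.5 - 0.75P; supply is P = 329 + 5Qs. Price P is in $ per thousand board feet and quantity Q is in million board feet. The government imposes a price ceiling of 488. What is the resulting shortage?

Solving each curve for Q: Qs = -65.8 + 0.2P.
At P = 488: Qd = 493.5 and Qs = 31.8.
Shortage = Qd - Qs = 493.5 - 31.8 = 461.7.

Shortage = 461.7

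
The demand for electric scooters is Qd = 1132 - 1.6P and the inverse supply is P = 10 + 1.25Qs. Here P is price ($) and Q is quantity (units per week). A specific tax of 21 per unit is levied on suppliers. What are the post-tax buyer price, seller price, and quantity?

Solving each curve for Q: Qs = -8 + 0.8P.
Suppliers keep P_s = P_b - 21 per unit, so supply in terms of the buyer price is Qs = -24.8 + 0.8P_b.
Equate demand and the shifted supply: 1132 - 1.6P_b = -24.8 + 0.8P_b, giving 2.4P_b = 1156.8, so P_b = 482.
So P_s = 461 and the quantity traded is Q = 1132 - 1.6(482) = 360.8.

P_b = 482, P_s = 461, Q = 360.8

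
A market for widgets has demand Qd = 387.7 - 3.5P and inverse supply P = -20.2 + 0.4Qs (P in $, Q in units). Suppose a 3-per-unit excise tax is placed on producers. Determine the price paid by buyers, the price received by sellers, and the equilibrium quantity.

P_b = 57.45, P_s = 54.45, Q = 186.625

In direct form, Qs = 50.5 + 2.5P.
The tax drives a wedge P_b - P_s = 3. Substituting P_s = P_b - 3 into supply: Qs = 43 + 2.5P_b.
Equate demand and the shifted supply: 387.7 - 3.5P_b = 43 + 2.5P_b, giving 6P_b = 344.7, so P_b = 57.45.
Then P_s = 57.45 - 3 = 54.45 and Q = 387.7 - 3.5(57.45) = 186.625.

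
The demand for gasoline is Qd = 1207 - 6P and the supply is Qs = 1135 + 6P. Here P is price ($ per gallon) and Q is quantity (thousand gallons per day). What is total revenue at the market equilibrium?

Total revenue = 7026

At equilibrium Qd = Qs, so 1207 - 6P = 1135 + 6P; collecting terms, 72 = 12P and P* = 6.
Then Q* = 1207 - 6(6) = 1171.
Total revenue = P* × Q* = 6 × 1171 = 7026.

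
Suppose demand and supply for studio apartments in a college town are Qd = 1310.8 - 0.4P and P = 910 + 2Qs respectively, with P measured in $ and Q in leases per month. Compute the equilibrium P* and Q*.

Inverting to quantity form: Qs = -455 + 0.5P.
Set Qd = Qs: 1310.8 - 0.4P = -455 + 0.5P, so 1765.8 = 0.9P and P* = 1962.
Then Q* = 1310.8 - 0.4(1962) = 526.

P* = 1962, Q* = 526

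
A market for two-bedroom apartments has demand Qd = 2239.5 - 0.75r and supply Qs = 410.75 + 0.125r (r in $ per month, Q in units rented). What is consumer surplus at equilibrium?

Consumer surplus = 301056

Set Qd = Qs: 2239.5 - 0.75r = 410.75 + 0.125r, so 1828.75 = 0.875r and r* = 2090.
Substitute back: Q* = 2239.5 - 0.75(2090) = 672.
Demand choke price (Qd = 0): r = 2239.5/0.75 = 2986. Consumer surplus = ½ × (2986 - 2090) × 672 = 301056.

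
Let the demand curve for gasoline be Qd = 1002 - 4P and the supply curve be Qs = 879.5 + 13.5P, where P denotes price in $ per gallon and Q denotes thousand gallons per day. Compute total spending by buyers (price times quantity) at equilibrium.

Equating demand and supply, 1002 - 4P = 879.5 + 13.5P gives 17.5P = 122.5, so P* = 7.
Then Q* = 1002 - 4(7) = 974.
Total spending by buyers = P* × Q* = 7 × 974 = 6818.

Total spending by buyers = 6818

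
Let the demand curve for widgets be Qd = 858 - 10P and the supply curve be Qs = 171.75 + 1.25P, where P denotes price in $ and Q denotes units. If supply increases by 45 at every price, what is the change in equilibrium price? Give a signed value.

ΔP = -4

Equating demand and supply, 858 - 10P = 171.75 + 1.25P gives 11.25P = 686.25, so P* = 61.
Substitute back: Q* = 858 - 10(61) = 248.
After the shift, supply is Qs = 216.75 + 1.25P.
The new intersection has 641.25 = 11.25P, i.e. P = 57, Q = 288.
ΔP = 57 - 61 = -4.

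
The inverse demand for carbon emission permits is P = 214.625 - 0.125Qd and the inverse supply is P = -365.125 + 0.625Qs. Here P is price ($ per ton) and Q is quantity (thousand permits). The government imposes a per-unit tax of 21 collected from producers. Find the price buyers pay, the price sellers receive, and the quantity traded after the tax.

P_b = 121.5, P_s = 100.5, Q = 745

In direct form, Qd = 1717 - 8P and Qs = 584.2 + 1.6P.
The tax drives a wedge P_b - P_s = 21. Substituting P_s = P_b - 21 into supply: Qs = 550.6 + 1.6P_b.
Equate demand and the shifted supply: 1717 - 8P_b = 550.6 + 1.6P_b, giving 9.6P_b = 1166.4, so P_b = 121.5.
Then P_s = 121.5 - 21 = 100.5 and Q = 1717 - 8(121.5) = 745.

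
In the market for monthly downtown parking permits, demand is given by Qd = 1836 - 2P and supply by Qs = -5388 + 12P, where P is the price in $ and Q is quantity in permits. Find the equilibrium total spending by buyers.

Equating demand and supply, 1836 - 2P = -5388 + 12P gives 14P = 7224, so P* = 516.
Then Q* = 1836 - 2(516) = 804.
Total spending by buyers = P* × Q* = 516 × 804 = 414864.

Total spending by buyers = 414864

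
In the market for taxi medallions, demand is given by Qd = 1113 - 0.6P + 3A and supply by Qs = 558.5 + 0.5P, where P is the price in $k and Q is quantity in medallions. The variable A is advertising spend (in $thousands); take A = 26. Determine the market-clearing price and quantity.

P* = 575, Q* = 846

With A = 26, demand is Qd = 1191 - 0.6P.
Equating demand and supply, 1191 - 0.6P = 558.5 + 0.5P gives 1.1P = 632.5, so P* = 575.
From the demand curve, Q* = 1191 - 0.6(575) = 846.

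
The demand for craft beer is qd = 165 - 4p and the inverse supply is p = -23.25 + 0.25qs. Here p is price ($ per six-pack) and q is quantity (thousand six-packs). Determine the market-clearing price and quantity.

Inverting to quantity form: qs = 93 + 4p.
The market clears where 165 - 4p = 93 + 4p. Rearranging, 8p = 72, hence p* = 9.
Plugging p* into demand: q* = 165 - 4(9) = 129.

p* = 9, q* = 129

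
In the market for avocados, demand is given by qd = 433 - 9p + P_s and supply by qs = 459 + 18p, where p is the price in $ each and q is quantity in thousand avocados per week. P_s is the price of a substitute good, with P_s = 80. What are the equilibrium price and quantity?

p* = 2, q* = 495

With P_s = 80, demand is qd = 513 - 9p.
The market clears where 513 - 9p = 459 + 18p. Rearranging, 27p = 54, hence p* = 2.
Substitute back: q* = 513 - 9(2) = 495.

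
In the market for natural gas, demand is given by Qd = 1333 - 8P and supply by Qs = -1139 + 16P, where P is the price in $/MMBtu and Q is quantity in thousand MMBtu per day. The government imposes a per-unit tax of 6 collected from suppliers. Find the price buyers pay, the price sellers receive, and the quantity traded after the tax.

P_b = 107, P_s = 101, Q = 477

With a tax of 6 on suppliers, they supply based on the net price P_s = P_b - 6, so Qs = -1235 + 16P_b.
Market clearing requires 1333 - 8P_b = -1235 + 16P_b; hence 2568 = 24P_b and P_b = 107.
Then P_s = 107 - 6 = 101 and Q = 1333 - 8(107) = 477.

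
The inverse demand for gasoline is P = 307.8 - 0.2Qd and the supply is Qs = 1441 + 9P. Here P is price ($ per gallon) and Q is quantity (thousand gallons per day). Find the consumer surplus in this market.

Consumer surplus = 226201.6

Rewriting in direct form: Qd = 1539 - 5P.
Set Qd = Qs: 1539 - 5P = 1441 + 9P, so 98 = 14P and P* = 7.
From the demand curve, Q* = 1539 - 5(7) = 1504.
Demand choke price (Qd = 0): P = 1539/5 = 307.8. Consumer surplus = ½ × (307.8 - 7) × 1504 = 226201.6.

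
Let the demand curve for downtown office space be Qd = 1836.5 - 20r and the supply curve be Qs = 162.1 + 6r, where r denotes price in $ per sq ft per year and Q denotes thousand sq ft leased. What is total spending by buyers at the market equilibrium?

Equating demand and supply, 1836.5 - 20r = 162.1 + 6r gives 26r = 1674.4, so r* = 64.4.
From the demand curve, Q* = 1836.5 - 20(64.4) = 548.5.
Total spending by buyers = r* × Q* = 64.4 × 548.5 = 35323.4.

Total spending by buyers = 35323.4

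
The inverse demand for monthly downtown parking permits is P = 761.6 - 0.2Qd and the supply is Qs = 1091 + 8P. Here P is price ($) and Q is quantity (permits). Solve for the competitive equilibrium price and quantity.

P* = 209, Q* = 2763

Inverting to quantity form: Qd = 3808 - 5P.
At equilibrium Qd = Qs, so 3808 - 5P = 1091 + 8P; collecting terms, 2717 = 13P and P* = 209.
Substitute back: Q* = 3808 - 5(209) = 2763.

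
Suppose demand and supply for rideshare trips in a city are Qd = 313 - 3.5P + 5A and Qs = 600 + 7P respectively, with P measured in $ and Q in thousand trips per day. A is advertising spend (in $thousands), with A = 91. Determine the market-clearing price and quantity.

With A = 91, demand is Qd = 768 - 3.5P.
Equating demand and supply, 768 - 3.5P = 600 + 7P gives 10.5P = 168, so P* = 16.
Plugging P* into demand: Q* = 768 - 3.5(16) = 712.

P* = 16, Q* = 712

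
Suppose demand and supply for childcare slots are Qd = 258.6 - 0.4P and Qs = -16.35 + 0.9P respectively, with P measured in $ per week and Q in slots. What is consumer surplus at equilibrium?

Consumer surplus = 37845

Equating demand and supply, 258.6 - 0.4P = -16.35 + 0.9P gives 1.3P = 274.95, so P* = 211.5.
Substitute back: Q* = 258.6 - 0.4(211.5) = 174.
Demand choke price (Qd = 0): P = 258.6/0.4 = 646.5. Consumer surplus = ½ × (646.5 - 211.5) × 174 = 37845.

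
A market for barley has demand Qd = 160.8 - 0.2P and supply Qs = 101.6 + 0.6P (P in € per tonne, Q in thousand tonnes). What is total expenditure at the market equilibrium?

Total expenditure = 10804

Equating demand and supply, 160.8 - 0.2P = 101.6 + 0.6P gives 0.8P = 59.2, so P* = 74.
Plugging P* into demand: Q* = 160.8 - 0.2(74) = 146.
Total expenditure = P* × Q* = 74 × 146 = 10804.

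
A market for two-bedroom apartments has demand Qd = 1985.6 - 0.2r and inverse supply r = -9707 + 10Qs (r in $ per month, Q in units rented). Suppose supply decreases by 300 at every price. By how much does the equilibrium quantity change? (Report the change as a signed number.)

Solving each curve for Q: Qs = 970.7 + 0.1r.
The market clears where 1985.6 - 0.2r = 970.7 + 0.1r. Rearranging, 0.3r = 1014.9, hence r* = 3383.
From the demand curve, Q* = 1985.6 - 0.2(3383) = 1309.
After the shift, supply is Qs = 670.7 + 0.1r.
New equilibrium: 1314.9 = 0.3r, so r = 4383 and Q = 1109.
ΔQ = 1109 - 1309 = -200.

ΔQ = -200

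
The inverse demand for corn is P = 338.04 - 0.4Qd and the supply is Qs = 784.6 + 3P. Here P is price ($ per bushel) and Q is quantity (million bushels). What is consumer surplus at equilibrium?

In direct form, Qd = 845.1 - 2.5P.
Equating demand and supply, 845.1 - 2.5P = 784.6 + 3P gives 5.5P = 60.5, so P* = 11.
Then Q* = 845.1 - 2.5(11) = 817.6.
Demand choke price (Qd = 0): P = 845.1/2.5 = 338.04. Consumer surplus = ½ × (338.04 - 11) × 817.6 = 133693.952.

Consumer surplus = 133693.952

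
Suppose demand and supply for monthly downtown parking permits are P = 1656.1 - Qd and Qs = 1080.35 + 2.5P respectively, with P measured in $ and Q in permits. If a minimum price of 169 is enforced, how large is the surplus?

Surplus = 15.75

Solving each curve for Q: Qd = 1656.1 - P.
With P fixed at 169, quantity demanded is 1487.1 and quantity supplied is 1502.85.
Surplus = Qs - Qd = 1502.85 - 1487.1 = 15.75.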